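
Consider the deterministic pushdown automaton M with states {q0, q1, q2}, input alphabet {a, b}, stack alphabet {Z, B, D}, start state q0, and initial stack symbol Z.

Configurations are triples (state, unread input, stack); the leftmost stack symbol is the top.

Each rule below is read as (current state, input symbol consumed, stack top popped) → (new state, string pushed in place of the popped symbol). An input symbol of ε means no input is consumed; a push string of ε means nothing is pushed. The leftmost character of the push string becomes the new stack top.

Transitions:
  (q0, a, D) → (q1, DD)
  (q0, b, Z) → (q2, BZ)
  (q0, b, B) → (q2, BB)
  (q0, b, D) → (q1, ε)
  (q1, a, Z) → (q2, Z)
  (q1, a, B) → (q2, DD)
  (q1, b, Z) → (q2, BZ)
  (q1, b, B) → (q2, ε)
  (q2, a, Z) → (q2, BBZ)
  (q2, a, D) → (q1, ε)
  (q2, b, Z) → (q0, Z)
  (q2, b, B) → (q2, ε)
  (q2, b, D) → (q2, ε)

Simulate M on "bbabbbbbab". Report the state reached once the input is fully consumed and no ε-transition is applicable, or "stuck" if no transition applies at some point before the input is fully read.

(q0, bbabbbbbab, Z)
  read b, top Z: go to q2, push BZ → (q2, babbbbbab, BZ)
  read b, top B: go to q2, push ε → (q2, abbbbbab, Z)
  read a, top Z: go to q2, push BBZ → (q2, bbbbbab, BBZ)
  read b, top B: go to q2, push ε → (q2, bbbbab, BZ)
  read b, top B: go to q2, push ε → (q2, bbbab, Z)
  read b, top Z: go to q0, push Z → (q0, bbab, Z)
  read b, top Z: go to q2, push BZ → (q2, bab, BZ)
  read b, top B: go to q2, push ε → (q2, ab, Z)
  read a, top Z: go to q2, push BBZ → (q2, b, BBZ)
  read b, top B: go to q2, push ε → (q2, ε, BZ)
All input consumed; M is in state q2.

q2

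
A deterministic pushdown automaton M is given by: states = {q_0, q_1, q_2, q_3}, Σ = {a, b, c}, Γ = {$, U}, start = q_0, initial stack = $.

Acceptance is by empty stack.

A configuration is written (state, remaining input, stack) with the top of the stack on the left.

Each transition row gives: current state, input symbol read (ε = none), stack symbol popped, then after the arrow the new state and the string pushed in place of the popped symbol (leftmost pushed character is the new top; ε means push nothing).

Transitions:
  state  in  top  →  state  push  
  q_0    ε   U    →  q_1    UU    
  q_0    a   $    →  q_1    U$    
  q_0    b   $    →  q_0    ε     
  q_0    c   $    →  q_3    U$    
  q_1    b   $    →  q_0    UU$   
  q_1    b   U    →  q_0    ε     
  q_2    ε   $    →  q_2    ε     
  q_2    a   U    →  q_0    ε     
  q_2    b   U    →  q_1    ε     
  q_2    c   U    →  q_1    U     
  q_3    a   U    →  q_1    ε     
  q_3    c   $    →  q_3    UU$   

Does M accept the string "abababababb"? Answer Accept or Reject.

(q_0, abababababb, $) ⊢ (q_1, bababababb, U$) ⊢ (q_0, ababababb, $) ⊢ (q_1, babababb, U$) ⊢ (q_0, abababb, $) ⊢ (q_1, bababb, U$) ⊢ (q_0, ababb, $) ⊢ (q_1, babb, U$) ⊢ (q_0, abb, $) ⊢ (q_1, bb, U$) ⊢ (q_0, b, $) ⊢ (q_0, ε, ε)
All input consumed and the stack is empty.

Accept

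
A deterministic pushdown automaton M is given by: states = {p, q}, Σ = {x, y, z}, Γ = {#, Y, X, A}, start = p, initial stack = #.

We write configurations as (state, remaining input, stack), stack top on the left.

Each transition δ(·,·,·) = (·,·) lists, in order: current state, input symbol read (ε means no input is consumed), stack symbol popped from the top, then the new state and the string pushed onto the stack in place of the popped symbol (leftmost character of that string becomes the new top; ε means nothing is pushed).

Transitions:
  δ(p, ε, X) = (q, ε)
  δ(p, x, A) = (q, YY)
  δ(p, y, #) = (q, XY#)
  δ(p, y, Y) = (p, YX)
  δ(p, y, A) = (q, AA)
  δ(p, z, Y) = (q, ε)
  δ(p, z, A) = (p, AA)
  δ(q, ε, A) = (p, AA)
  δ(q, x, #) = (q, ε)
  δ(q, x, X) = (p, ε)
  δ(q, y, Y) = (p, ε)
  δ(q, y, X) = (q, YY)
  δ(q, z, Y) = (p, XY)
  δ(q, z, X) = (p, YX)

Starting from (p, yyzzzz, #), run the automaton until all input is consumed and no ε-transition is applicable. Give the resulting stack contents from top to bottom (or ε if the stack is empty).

YYY#

(p, yyzzzz, #) ⊢ (q, yzzzz, XY#) ⊢ (q, zzzz, YYY#) ⊢ (p, zzz, XYYY#) ⊢ (q, zzz, YYY#) ⊢ (p, zz, XYYY#) ⊢ (q, zz, YYY#) ⊢ (p, z, XYYY#) ⊢ (q, z, YYY#) ⊢ (p, ε, XYYY#) ⊢ (q, ε, YYY#)
All input consumed in state q with stack YYY#.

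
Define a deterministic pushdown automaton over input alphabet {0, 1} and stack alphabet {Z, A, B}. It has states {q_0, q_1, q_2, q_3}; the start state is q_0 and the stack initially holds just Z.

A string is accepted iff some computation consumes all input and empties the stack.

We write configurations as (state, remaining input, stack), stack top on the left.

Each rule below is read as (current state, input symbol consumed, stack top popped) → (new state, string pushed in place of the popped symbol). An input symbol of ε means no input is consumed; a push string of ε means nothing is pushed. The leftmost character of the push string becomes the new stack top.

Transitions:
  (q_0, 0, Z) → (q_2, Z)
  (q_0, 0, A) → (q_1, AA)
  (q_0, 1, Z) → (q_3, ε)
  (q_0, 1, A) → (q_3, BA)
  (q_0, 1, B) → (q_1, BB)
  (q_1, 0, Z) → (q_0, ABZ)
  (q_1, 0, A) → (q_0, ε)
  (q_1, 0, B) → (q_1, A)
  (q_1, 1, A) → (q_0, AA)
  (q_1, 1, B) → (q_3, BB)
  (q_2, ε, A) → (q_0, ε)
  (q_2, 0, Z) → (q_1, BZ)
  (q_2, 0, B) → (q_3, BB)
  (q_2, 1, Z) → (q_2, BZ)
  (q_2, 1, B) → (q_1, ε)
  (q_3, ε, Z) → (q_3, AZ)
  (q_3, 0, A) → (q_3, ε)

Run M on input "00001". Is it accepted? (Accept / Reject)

(q_0, 00001, Z)
  read 0, top Z: go to q_2, push Z → (q_2, 0001, Z)
  read 0, top Z: go to q_1, push BZ → (q_1, 001, BZ)
  read 0, top B: go to q_1, push A → (q_1, 01, AZ)
  read 0, top A: go to q_0, push ε → (q_0, 1, Z)
  read 1, top Z: go to q_3, push ε → (q_3, ε, ε)
All input consumed and the stack is empty.

Accept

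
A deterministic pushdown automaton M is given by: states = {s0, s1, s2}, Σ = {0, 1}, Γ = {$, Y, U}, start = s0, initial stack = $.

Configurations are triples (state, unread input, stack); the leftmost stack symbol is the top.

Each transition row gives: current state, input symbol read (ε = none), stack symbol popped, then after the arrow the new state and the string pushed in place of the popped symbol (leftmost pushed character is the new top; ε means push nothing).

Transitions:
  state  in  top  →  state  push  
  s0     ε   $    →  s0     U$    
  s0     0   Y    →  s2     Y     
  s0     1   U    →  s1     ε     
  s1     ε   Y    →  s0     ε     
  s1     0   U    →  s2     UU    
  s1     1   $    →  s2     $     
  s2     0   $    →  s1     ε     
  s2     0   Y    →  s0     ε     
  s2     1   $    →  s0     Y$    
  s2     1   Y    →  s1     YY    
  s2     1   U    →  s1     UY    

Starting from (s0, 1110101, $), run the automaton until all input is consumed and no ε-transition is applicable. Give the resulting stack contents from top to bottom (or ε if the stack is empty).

Y$

(s0, 1110101, $)
  ε-move, top $: go to s0, push U$ → (s0, 1110101, U$)
  read 1, top U: go to s1, push ε → (s1, 110101, $)
  read 1, top $: go to s2, push $ → (s2, 10101, $)
  read 1, top $: go to s0, push Y$ → (s0, 0101, Y$)
  read 0, top Y: go to s2, push Y → (s2, 101, Y$)
  read 1, top Y: go to s1, push YY → (s1, 01, YY$)
  ε-move, top Y: go to s0, push ε → (s0, 01, Y$)
  read 0, top Y: go to s2, push Y → (s2, 1, Y$)
  read 1, top Y: go to s1, push YY → (s1, ε, YY$)
  ε-move, top Y: go to s0, push ε → (s0, ε, Y$)
All input consumed in state s0 with stack Y$.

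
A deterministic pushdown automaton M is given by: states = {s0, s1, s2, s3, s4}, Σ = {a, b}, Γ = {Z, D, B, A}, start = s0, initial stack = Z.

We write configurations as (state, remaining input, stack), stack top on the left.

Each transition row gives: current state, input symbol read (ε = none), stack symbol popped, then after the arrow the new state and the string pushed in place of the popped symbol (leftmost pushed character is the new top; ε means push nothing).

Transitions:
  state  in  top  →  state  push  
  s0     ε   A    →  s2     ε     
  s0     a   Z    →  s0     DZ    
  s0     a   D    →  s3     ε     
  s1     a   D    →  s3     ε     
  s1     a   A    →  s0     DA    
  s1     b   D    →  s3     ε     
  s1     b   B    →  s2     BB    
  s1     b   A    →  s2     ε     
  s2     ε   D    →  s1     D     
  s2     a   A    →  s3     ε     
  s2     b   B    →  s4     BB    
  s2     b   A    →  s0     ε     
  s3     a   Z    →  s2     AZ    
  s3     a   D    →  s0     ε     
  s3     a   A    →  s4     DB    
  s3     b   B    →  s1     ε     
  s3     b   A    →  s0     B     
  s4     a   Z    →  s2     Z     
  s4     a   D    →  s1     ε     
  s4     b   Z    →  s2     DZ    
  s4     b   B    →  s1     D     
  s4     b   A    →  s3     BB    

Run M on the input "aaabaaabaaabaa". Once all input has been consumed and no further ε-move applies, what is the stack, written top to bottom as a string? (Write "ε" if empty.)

(s0, aaabaaabaaabaa, Z)
  read a, top Z: go to s0, push DZ → (s0, aabaaabaaabaa, DZ)
  read a, top D: go to s3, push ε → (s3, abaaabaaabaa, Z)
  read a, top Z: go to s2, push AZ → (s2, baaabaaabaa, AZ)
  read b, top A: go to s0, push ε → (s0, aaabaaabaa, Z)
  read a, top Z: go to s0, push DZ → (s0, aabaaabaa, DZ)
  read a, top D: go to s3, push ε → (s3, abaaabaa, Z)
  read a, top Z: go to s2, push AZ → (s2, baaabaa, AZ)
  read b, top A: go to s0, push ε → (s0, aaabaa, Z)
  read a, top Z: go to s0, push DZ → (s0, aabaa, DZ)
  read a, top D: go to s3, push ε → (s3, abaa, Z)
  read a, top Z: go to s2, push AZ → (s2, baa, AZ)
  read b, top A: go to s0, push ε → (s0, aa, Z)
  read a, top Z: go to s0, push DZ → (s0, a, DZ)
  read a, top D: go to s3, push ε → (s3, ε, Z)
All input consumed in state s3 with stack Z.

Z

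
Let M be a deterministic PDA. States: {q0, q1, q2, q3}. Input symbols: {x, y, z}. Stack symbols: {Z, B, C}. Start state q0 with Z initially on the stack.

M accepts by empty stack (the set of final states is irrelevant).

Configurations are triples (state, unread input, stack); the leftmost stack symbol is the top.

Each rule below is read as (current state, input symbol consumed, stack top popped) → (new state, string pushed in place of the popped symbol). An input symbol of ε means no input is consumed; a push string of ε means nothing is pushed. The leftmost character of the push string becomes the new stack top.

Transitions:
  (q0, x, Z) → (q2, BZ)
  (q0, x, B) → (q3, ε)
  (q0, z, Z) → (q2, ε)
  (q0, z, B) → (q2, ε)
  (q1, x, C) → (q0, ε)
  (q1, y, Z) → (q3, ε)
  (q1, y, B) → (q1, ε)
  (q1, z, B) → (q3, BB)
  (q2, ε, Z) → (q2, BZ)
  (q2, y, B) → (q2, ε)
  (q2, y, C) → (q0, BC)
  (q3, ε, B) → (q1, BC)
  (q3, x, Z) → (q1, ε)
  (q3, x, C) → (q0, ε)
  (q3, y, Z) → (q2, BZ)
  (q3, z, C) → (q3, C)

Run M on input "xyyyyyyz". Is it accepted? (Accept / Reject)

(q0, xyyyyyyz, Z)
  read x, top Z: go to q2, push BZ → (q2, yyyyyyz, BZ)
  read y, top B: go to q2, push ε → (q2, yyyyyz, Z)
  ε-move, top Z: go to q2, push BZ → (q2, yyyyyz, BZ)
  read y, top B: go to q2, push ε → (q2, yyyyz, Z)
  ε-move, top Z: go to q2, push BZ → (q2, yyyyz, BZ)
  read y, top B: go to q2, push ε → (q2, yyyz, Z)
  ε-move, top Z: go to q2, push BZ → (q2, yyyz, BZ)
  read y, top B: go to q2, push ε → (q2, yyz, Z)
  ε-move, top Z: go to q2, push BZ → (q2, yyz, BZ)
  read y, top B: go to q2, push ε → (q2, yz, Z)
  ε-move, top Z: go to q2, push BZ → (q2, yz, BZ)
  read y, top B: go to q2, push ε → (q2, z, Z)
  ε-move, top Z: go to q2, push BZ → (q2, z, BZ)
No transition applies at (q2, z, BZ); input not fully consumed.

Reject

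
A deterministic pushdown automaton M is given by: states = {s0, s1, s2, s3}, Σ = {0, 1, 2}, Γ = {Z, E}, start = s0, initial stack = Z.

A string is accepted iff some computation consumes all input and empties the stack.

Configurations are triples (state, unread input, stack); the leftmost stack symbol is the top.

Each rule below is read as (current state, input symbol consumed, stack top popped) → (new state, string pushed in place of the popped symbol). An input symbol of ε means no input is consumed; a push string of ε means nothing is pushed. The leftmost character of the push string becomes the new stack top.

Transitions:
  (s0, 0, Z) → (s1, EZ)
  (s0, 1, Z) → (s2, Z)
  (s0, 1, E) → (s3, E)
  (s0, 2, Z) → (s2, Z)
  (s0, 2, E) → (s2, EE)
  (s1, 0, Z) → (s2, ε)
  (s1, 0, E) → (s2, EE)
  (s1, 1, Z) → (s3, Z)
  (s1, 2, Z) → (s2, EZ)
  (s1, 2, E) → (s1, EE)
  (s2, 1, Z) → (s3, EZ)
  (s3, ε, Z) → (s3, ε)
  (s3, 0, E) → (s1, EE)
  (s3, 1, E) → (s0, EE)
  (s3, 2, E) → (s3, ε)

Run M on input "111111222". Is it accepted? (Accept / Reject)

Accept

(s0, 111111222, Z) ⊢ (s2, 11111222, Z) ⊢ (s3, 1111222, EZ) ⊢ (s0, 111222, EEZ) ⊢ (s3, 11222, EEZ) ⊢ (s0, 1222, EEEZ) ⊢ (s3, 222, EEEZ) ⊢ (s3, 22, EEZ) ⊢ (s3, 2, EZ) ⊢ (s3, ε, Z) ⊢ (s3, ε, ε)
All input consumed and the stack is empty.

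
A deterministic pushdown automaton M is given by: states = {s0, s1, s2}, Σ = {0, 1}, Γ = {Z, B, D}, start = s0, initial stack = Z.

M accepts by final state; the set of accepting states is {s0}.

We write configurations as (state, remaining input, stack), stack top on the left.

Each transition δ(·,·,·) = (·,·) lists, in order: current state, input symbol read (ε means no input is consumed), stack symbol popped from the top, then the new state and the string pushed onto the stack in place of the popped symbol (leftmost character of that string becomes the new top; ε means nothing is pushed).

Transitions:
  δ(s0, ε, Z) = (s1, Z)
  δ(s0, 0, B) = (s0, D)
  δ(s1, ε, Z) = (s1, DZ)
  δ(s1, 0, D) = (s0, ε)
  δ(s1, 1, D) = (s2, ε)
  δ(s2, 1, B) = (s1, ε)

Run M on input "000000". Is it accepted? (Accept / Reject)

(s0, 000000, Z) ⊢ (s1, 000000, Z) ⊢ (s1, 000000, DZ) ⊢ (s0, 00000, Z) ⊢ (s1, 00000, Z) ⊢ (s1, 00000, DZ) ⊢ (s0, 0000, Z) ⊢ (s1, 0000, Z) ⊢ (s1, 0000, DZ) ⊢ (s0, 000, Z) ⊢ (s1, 000, Z) ⊢ (s1, 000, DZ) ⊢ (s0, 00, Z) ⊢ (s1, 00, Z) ⊢ (s1, 00, DZ) ⊢ (s0, 0, Z) ⊢ (s1, 0, Z) ⊢ (s1, 0, DZ) ⊢ (s0, ε, Z)
All input consumed; state s0 ∈ F.

Accept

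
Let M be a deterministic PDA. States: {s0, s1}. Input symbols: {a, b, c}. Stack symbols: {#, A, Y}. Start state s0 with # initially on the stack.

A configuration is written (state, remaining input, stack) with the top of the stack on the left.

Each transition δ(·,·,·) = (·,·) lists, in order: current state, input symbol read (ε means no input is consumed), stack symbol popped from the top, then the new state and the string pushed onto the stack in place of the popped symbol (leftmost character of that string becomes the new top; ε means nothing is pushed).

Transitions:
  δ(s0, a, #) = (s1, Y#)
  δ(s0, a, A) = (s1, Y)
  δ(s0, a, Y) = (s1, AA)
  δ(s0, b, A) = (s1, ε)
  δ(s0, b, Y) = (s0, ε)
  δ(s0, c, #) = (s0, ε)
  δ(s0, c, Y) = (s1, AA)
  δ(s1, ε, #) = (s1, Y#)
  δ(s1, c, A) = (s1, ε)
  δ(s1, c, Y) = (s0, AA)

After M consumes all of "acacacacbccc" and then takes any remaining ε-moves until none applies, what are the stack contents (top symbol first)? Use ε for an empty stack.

(s0, acacacacbccc, #)
  read a, top #: go to s1, push Y# → (s1, cacacacbccc, Y#)
  read c, top Y: go to s0, push AA → (s0, acacacbccc, AA#)
  read a, top A: go to s1, push Y → (s1, cacacbccc, YA#)
  read c, top Y: go to s0, push AA → (s0, acacbccc, AAA#)
  read a, top A: go to s1, push Y → (s1, cacbccc, YAA#)
  read c, top Y: go to s0, push AA → (s0, acbccc, AAAA#)
  read a, top A: go to s1, push Y → (s1, cbccc, YAAA#)
  read c, top Y: go to s0, push AA → (s0, bccc, AAAAA#)
  read b, top A: go to s1, push ε → (s1, ccc, AAAA#)
  read c, top A: go to s1, push ε → (s1, cc, AAA#)
  read c, top A: go to s1, push ε → (s1, c, AA#)
  read c, top A: go to s1, push ε → (s1, ε, A#)
All input consumed in state s1 with stack A#.

A#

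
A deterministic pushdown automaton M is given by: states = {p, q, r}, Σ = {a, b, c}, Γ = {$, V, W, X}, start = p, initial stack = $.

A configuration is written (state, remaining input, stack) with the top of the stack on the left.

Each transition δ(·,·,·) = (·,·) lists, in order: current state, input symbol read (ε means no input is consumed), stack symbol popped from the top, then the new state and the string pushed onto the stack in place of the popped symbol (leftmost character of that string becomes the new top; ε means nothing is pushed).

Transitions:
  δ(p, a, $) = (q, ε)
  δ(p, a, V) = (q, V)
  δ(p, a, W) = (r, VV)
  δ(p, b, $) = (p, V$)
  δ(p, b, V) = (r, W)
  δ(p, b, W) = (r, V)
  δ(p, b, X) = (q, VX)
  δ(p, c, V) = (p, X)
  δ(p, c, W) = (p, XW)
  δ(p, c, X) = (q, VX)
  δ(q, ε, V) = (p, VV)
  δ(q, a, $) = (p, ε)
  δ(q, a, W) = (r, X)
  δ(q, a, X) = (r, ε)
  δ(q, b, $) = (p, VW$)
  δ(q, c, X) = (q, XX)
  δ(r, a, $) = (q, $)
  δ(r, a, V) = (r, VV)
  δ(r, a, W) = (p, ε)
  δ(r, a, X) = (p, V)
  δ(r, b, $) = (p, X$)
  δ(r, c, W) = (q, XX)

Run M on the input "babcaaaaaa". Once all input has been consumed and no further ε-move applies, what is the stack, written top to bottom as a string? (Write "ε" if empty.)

(p, babcaaaaaa, $) ⊢ (p, abcaaaaaa, V$) ⊢ (q, bcaaaaaa, V$) ⊢ (p, bcaaaaaa, VV$) ⊢ (r, caaaaaa, WV$) ⊢ (q, aaaaaa, XXV$) ⊢ (r, aaaaa, XV$) ⊢ (p, aaaa, VV$) ⊢ (q, aaa, VV$) ⊢ (p, aaa, VVV$) ⊢ (q, aa, VVV$) ⊢ (p, aa, VVVV$) ⊢ (q, a, VVVV$) ⊢ (p, a, VVVVV$) ⊢ (q, ε, VVVVV$) ⊢ (p, ε, VVVVVV$)
All input consumed in state p with stack VVVVVV$.

VVVVVV$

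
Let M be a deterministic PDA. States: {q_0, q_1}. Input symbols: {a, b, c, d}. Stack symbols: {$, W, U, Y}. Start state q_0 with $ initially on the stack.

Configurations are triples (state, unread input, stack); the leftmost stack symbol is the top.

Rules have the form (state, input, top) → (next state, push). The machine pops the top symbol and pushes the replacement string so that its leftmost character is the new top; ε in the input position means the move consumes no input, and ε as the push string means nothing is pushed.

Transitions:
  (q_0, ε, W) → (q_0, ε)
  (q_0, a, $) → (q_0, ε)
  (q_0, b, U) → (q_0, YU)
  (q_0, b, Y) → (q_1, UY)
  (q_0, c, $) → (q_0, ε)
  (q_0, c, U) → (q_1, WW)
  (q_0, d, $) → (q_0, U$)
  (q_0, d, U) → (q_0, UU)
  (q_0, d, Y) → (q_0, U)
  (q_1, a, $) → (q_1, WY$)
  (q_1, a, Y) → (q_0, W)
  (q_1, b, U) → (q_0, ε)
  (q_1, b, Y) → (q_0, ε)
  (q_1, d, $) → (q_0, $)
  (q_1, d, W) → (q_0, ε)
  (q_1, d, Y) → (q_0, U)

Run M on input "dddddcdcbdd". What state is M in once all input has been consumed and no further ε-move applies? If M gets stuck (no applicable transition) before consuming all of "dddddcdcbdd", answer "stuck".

stuck

(q_0, dddddcdcbdd, $)
  read d, top $: go to q_0, push U$ → (q_0, ddddcdcbdd, U$)
  read d, top U: go to q_0, push UU → (q_0, dddcdcbdd, UU$)
  read d, top U: go to q_0, push UU → (q_0, ddcdcbdd, UUU$)
  read d, top U: go to q_0, push UU → (q_0, dcdcbdd, UUUU$)
  read d, top U: go to q_0, push UU → (q_0, cdcbdd, UUUUU$)
  read c, top U: go to q_1, push WW → (q_1, dcbdd, WWUUUU$)
  read d, top W: go to q_0, push ε → (q_0, cbdd, WUUUU$)
  ε-move, top W: go to q_0, push ε → (q_0, cbdd, UUUU$)
  read c, top U: go to q_1, push WW → (q_1, bdd, WWUUU$)
No transition for (q_1, b, top W); M blocks with input bdd remaining.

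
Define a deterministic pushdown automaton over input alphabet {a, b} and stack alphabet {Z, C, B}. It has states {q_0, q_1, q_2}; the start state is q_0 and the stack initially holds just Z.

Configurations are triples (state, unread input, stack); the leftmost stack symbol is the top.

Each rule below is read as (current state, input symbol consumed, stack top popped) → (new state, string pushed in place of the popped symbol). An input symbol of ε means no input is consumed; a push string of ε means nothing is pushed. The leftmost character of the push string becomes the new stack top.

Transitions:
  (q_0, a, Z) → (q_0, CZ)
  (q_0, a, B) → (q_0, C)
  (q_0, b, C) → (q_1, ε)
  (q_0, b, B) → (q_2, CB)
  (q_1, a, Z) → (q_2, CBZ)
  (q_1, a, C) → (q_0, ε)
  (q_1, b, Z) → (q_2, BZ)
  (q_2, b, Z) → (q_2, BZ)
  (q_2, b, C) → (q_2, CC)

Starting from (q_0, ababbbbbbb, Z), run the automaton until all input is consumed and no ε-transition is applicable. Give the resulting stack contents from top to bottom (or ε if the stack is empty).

CCCCCCCCBZ

(q_0, ababbbbbbb, Z)
  read a, top Z: go to q_0, push CZ → (q_0, babbbbbbb, CZ)
  read b, top C: go to q_1, push ε → (q_1, abbbbbbb, Z)
  read a, top Z: go to q_2, push CBZ → (q_2, bbbbbbb, CBZ)
  read b, top C: go to q_2, push CC → (q_2, bbbbbb, CCBZ)
  read b, top C: go to q_2, push CC → (q_2, bbbbb, CCCBZ)
  read b, top C: go to q_2, push CC → (q_2, bbbb, CCCCBZ)
  read b, top C: go to q_2, push CC → (q_2, bbb, CCCCCBZ)
  read b, top C: go to q_2, push CC → (q_2, bb, CCCCCCBZ)
  read b, top C: go to q_2, push CC → (q_2, b, CCCCCCCBZ)
  read b, top C: go to q_2, push CC → (q_2, ε, CCCCCCCCBZ)
All input consumed in state q_2 with stack CCCCCCCCBZ.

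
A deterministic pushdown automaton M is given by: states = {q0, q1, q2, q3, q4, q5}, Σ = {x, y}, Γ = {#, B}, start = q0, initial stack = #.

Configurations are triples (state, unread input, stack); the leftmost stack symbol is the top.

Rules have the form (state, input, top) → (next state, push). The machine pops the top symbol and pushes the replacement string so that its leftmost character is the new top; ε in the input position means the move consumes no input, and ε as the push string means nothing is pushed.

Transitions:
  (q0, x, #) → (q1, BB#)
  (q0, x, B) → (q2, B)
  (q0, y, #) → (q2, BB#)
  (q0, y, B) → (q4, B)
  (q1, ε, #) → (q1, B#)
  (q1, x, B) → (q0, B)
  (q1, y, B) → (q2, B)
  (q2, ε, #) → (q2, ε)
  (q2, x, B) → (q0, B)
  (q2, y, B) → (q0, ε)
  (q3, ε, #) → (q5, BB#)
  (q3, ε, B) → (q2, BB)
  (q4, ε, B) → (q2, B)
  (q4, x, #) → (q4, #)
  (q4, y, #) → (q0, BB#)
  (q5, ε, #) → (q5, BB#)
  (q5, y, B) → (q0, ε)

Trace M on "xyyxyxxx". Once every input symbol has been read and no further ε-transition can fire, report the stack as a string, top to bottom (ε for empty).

(q0, xyyxyxxx, #)
  read x, top #: go to q1, push BB# → (q1, yyxyxxx, BB#)
  read y, top B: go to q2, push B → (q2, yxyxxx, BB#)
  read y, top B: go to q0, push ε → (q0, xyxxx, B#)
  read x, top B: go to q2, push B → (q2, yxxx, B#)
  read y, top B: go to q0, push ε → (q0, xxx, #)
  read x, top #: go to q1, push BB# → (q1, xx, BB#)
  read x, top B: go to q0, push B → (q0, x, BB#)
  read x, top B: go to q2, push B → (q2, ε, BB#)
All input consumed in state q2 with stack BB#.

BB#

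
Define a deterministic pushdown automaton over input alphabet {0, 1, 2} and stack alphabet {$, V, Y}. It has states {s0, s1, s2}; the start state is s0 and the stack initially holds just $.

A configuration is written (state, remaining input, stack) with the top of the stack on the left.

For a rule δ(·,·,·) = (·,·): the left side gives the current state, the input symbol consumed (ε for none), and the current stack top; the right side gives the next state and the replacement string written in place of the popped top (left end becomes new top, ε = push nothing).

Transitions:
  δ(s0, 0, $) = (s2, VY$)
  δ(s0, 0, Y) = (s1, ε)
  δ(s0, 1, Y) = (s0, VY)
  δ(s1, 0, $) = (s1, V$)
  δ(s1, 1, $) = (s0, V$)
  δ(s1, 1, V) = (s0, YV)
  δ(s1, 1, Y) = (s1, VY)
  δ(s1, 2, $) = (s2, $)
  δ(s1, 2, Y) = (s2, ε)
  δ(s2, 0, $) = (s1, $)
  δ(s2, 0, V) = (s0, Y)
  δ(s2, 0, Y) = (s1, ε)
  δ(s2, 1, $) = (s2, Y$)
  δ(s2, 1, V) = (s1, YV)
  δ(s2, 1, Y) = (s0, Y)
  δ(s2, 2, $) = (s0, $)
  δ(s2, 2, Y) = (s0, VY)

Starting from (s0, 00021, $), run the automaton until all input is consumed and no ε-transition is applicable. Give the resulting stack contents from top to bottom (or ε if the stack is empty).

Y$

(s0, 00021, $)
  read 0, top $: go to s2, push VY$ → (s2, 0021, VY$)
  read 0, top V: go to s0, push Y → (s0, 021, YY$)
  read 0, top Y: go to s1, push ε → (s1, 21, Y$)
  read 2, top Y: go to s2, push ε → (s2, 1, $)
  read 1, top $: go to s2, push Y$ → (s2, ε, Y$)
All input consumed in state s2 with stack Y$.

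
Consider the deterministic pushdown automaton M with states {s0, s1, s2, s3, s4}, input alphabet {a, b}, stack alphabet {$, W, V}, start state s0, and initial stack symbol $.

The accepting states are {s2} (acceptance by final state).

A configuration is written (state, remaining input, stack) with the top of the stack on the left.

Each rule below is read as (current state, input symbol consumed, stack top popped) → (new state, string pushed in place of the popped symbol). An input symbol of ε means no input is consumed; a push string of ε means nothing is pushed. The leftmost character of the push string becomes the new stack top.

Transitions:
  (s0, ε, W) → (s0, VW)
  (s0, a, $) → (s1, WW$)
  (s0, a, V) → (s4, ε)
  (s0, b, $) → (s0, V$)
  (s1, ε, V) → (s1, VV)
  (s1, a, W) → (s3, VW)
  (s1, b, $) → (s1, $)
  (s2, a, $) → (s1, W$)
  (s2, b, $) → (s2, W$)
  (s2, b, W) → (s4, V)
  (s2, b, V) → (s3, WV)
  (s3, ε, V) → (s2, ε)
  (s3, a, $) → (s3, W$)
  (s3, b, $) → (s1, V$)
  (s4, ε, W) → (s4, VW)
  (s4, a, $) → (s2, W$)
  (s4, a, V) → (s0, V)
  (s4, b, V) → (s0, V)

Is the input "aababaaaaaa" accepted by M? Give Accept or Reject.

(s0, aababaaaaaa, $)
  read a, top $: go to s1, push WW$ → (s1, ababaaaaaa, WW$)
  read a, top W: go to s3, push VW → (s3, babaaaaaa, VWW$)
  ε-move, top V: go to s2, push ε → (s2, babaaaaaa, WW$)
  read b, top W: go to s4, push V → (s4, abaaaaaa, VW$)
  read a, top V: go to s0, push V → (s0, baaaaaa, VW$)
No transition applies at (s0, baaaaaa, VW$); input not fully consumed.

Reject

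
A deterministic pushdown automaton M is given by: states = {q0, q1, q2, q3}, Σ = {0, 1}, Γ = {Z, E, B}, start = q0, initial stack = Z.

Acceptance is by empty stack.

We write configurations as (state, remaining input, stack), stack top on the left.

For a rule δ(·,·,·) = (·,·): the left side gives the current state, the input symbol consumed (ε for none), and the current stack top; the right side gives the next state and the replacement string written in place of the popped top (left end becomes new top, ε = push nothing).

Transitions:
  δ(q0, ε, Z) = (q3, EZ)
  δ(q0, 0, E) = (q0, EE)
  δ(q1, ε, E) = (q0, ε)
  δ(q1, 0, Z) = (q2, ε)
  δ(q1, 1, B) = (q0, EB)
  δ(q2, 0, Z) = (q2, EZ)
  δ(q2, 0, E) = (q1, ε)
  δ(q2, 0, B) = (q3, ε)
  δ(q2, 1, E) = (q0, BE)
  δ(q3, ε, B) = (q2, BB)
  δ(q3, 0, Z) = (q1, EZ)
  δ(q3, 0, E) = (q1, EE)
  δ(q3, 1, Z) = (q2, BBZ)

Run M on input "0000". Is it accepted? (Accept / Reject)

(q0, 0000, Z)
  ε-move, top Z: go to q3, push EZ → (q3, 0000, EZ)
  read 0, top E: go to q1, push EE → (q1, 000, EEZ)
  ε-move, top E: go to q0, push ε → (q0, 000, EZ)
  read 0, top E: go to q0, push EE → (q0, 00, EEZ)
  read 0, top E: go to q0, push EE → (q0, 0, EEEZ)
  read 0, top E: go to q0, push EE → (q0, ε, EEEEZ)
All input consumed; stack is EEEEZ, not empty, and no further ε-move applies.

Reject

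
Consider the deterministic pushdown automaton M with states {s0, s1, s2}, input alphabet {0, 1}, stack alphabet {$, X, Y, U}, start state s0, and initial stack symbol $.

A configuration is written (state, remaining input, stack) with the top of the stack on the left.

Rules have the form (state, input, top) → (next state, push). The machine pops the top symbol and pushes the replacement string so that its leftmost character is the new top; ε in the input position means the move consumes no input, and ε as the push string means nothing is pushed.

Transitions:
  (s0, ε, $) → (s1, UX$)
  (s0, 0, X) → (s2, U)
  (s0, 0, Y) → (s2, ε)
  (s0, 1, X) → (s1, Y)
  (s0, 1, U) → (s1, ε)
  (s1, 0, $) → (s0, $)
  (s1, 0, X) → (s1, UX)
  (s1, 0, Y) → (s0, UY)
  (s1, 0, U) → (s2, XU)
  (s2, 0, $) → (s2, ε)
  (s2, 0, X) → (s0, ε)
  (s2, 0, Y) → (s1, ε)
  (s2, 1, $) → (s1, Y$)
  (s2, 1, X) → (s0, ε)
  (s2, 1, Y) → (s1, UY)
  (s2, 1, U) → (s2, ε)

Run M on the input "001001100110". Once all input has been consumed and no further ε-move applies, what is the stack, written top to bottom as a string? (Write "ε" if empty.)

UX$

(s0, 001001100110, $)
  ε-move, top $: go to s1, push UX$ → (s1, 001001100110, UX$)
  read 0, top U: go to s2, push XU → (s2, 01001100110, XUX$)
  read 0, top X: go to s0, push ε → (s0, 1001100110, UX$)
  read 1, top U: go to s1, push ε → (s1, 001100110, X$)
  read 0, top X: go to s1, push UX → (s1, 01100110, UX$)
  read 0, top U: go to s2, push XU → (s2, 1100110, XUX$)
  read 1, top X: go to s0, push ε → (s0, 100110, UX$)
  read 1, top U: go to s1, push ε → (s1, 00110, X$)
  read 0, top X: go to s1, push UX → (s1, 0110, UX$)
  read 0, top U: go to s2, push XU → (s2, 110, XUX$)
  read 1, top X: go to s0, push ε → (s0, 10, UX$)
  read 1, top U: go to s1, push ε → (s1, 0, X$)
  read 0, top X: go to s1, push UX → (s1, ε, UX$)
All input consumed in state s1 with stack UX$.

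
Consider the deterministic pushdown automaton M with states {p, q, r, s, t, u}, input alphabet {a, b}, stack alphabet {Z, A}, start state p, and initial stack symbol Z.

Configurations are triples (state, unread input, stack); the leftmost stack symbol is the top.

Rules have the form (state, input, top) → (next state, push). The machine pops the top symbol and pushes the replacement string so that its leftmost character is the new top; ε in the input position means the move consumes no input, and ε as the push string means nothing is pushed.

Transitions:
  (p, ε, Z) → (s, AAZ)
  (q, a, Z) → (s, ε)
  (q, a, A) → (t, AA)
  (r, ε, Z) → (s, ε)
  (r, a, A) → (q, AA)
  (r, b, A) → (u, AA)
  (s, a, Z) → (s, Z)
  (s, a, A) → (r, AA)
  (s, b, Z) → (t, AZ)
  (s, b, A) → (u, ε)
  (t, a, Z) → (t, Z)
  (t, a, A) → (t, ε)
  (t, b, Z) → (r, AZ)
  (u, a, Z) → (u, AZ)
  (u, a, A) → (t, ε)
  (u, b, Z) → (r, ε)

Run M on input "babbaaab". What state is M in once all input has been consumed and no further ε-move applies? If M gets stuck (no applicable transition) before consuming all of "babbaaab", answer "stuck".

r

(p, babbaaab, Z) ⊢ (s, babbaaab, AAZ) ⊢ (u, abbaaab, AZ) ⊢ (t, bbaaab, Z) ⊢ (r, baaab, AZ) ⊢ (u, aaab, AAZ) ⊢ (t, aab, AZ) ⊢ (t, ab, Z) ⊢ (t, b, Z) ⊢ (r, ε, AZ)
All input consumed; M is in state r.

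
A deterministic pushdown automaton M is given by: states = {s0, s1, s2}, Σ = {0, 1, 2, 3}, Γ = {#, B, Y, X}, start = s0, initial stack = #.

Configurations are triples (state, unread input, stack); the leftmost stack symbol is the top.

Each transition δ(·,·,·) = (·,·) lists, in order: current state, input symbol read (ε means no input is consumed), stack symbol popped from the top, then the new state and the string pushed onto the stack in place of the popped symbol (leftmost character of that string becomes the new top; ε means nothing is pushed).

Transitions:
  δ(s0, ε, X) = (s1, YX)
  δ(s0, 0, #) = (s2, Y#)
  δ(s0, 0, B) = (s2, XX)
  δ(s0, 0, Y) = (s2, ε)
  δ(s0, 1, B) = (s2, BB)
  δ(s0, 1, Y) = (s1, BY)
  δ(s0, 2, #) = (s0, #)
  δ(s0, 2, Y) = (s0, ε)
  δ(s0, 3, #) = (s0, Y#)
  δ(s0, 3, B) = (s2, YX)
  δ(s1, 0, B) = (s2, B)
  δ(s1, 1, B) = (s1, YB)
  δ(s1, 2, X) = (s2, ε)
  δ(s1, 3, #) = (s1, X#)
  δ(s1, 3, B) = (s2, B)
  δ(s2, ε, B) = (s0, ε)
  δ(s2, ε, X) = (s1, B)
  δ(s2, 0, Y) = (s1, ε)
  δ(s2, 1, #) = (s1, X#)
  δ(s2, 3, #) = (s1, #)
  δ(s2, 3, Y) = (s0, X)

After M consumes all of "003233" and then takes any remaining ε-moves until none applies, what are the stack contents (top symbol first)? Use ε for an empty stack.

X#

(s0, 003233, #) ⊢ (s2, 03233, Y#) ⊢ (s1, 3233, #) ⊢ (s1, 233, X#) ⊢ (s2, 33, #) ⊢ (s1, 3, #) ⊢ (s1, ε, X#)
All input consumed in state s1 with stack X#.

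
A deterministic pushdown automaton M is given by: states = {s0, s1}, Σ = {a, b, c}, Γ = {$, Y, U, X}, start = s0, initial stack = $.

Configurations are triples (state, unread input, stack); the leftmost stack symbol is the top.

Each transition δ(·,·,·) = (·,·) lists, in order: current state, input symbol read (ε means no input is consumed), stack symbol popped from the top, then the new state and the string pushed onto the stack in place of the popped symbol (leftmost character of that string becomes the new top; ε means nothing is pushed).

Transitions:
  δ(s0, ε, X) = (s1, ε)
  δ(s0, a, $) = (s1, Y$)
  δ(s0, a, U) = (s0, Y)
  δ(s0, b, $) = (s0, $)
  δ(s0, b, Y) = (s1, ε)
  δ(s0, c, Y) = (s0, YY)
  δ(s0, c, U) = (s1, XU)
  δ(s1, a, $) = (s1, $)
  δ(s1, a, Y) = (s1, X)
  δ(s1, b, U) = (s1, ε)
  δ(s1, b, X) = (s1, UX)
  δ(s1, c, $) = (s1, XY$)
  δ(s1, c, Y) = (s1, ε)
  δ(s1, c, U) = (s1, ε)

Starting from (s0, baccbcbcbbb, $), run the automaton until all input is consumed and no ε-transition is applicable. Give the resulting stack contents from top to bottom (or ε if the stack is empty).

(s0, baccbcbcbbb, $) ⊢ (s0, accbcbcbbb, $) ⊢ (s1, ccbcbcbbb, Y$) ⊢ (s1, cbcbcbbb, $) ⊢ (s1, bcbcbbb, XY$) ⊢ (s1, cbcbbb, UXY$) ⊢ (s1, bcbbb, XY$) ⊢ (s1, cbbb, UXY$) ⊢ (s1, bbb, XY$) ⊢ (s1, bb, UXY$) ⊢ (s1, b, XY$) ⊢ (s1, ε, UXY$)
All input consumed in state s1 with stack UXY$.

UXY$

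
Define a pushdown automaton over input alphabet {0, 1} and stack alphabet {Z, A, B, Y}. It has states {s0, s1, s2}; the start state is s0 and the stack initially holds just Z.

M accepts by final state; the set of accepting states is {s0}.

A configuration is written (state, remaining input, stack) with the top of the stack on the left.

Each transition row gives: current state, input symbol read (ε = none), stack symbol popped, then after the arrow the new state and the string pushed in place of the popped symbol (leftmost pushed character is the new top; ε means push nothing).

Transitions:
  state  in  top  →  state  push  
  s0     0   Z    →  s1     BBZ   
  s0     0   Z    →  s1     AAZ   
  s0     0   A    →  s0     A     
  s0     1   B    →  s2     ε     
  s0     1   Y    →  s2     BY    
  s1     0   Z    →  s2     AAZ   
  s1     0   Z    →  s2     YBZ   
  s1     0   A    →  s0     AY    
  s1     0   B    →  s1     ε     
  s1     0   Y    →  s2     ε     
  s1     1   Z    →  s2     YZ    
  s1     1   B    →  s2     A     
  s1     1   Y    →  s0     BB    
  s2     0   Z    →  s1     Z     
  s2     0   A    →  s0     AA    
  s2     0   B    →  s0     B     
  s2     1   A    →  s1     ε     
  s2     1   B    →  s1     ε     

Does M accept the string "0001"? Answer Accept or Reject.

No computation consumes all input and reaches a final state.

Reject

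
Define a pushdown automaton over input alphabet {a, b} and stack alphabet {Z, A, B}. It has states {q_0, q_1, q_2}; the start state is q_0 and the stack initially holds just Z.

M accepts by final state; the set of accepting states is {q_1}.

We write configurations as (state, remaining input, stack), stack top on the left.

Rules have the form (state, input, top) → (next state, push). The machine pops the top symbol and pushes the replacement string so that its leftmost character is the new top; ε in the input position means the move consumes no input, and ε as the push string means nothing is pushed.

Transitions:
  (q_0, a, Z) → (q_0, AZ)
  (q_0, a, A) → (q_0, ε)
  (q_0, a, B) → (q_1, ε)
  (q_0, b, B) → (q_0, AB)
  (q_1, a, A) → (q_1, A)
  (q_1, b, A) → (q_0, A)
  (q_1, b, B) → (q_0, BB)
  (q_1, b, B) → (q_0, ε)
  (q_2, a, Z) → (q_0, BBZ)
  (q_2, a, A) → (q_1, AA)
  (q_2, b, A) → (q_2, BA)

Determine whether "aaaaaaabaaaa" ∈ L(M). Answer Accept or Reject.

Reject

No computation consumes all input and reaches a final state.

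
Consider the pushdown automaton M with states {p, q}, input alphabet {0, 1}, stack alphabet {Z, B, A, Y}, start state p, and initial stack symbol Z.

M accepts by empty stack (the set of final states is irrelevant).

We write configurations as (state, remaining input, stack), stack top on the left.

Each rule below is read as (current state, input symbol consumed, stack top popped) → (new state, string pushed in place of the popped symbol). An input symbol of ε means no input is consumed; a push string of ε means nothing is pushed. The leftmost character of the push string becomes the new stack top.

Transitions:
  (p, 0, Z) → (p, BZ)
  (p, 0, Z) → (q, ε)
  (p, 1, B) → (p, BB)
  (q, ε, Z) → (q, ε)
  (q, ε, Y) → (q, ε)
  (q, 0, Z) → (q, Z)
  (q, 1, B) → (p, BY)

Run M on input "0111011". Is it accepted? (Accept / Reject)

Reject

No computation consumes all input and empties the stack.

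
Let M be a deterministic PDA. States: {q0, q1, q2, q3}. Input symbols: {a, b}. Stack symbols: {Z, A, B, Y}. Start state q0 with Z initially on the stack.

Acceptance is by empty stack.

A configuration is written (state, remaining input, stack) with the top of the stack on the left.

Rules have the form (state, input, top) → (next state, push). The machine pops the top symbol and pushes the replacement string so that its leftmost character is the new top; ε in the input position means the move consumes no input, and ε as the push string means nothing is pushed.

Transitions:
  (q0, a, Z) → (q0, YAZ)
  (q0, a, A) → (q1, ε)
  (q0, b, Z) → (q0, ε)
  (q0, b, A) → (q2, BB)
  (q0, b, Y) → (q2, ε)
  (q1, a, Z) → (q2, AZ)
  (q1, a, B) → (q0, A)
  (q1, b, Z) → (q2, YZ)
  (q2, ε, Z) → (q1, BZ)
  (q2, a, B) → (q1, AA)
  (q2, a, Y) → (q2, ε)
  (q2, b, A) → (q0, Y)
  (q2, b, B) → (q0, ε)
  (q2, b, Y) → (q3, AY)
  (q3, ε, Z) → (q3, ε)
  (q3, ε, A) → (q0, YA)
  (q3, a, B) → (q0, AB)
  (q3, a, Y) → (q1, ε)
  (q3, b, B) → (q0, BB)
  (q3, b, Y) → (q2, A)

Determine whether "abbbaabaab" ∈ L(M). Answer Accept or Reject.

(q0, abbbaabaab, Z)
  read a, top Z: go to q0, push YAZ → (q0, bbbaabaab, YAZ)
  read b, top Y: go to q2, push ε → (q2, bbaabaab, AZ)
  read b, top A: go to q0, push Y → (q0, baabaab, YZ)
  read b, top Y: go to q2, push ε → (q2, aabaab, Z)
  ε-move, top Z: go to q1, push BZ → (q1, aabaab, BZ)
  read a, top B: go to q0, push A → (q0, abaab, AZ)
  read a, top A: go to q1, push ε → (q1, baab, Z)
  read b, top Z: go to q2, push YZ → (q2, aab, YZ)
  read a, top Y: go to q2, push ε → (q2, ab, Z)
  ε-move, top Z: go to q1, push BZ → (q1, ab, BZ)
  read a, top B: go to q0, push A → (q0, b, AZ)
  read b, top A: go to q2, push BB → (q2, ε, BBZ)
All input consumed; stack is BBZ, not empty, and no further ε-move applies.

Reject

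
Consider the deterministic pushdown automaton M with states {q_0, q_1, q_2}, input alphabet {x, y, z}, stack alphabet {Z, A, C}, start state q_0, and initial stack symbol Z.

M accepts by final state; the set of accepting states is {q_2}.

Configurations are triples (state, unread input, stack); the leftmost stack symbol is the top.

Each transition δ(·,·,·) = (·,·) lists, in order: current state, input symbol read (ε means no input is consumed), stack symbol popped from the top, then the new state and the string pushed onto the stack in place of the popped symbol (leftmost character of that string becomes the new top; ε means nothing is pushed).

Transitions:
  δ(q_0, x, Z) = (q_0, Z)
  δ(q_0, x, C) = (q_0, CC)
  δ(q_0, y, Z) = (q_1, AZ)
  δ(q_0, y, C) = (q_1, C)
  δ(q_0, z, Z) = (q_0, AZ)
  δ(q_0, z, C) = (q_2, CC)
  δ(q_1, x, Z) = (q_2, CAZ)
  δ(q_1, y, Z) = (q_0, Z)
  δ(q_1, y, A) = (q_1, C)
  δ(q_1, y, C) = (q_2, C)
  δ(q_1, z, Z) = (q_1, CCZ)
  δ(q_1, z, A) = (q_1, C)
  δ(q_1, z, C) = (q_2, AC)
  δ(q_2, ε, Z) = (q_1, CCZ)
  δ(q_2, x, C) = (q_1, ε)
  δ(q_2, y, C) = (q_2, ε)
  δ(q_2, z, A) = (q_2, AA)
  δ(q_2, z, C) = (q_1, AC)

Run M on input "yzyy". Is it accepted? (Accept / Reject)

(q_0, yzyy, Z) ⊢ (q_1, zyy, AZ) ⊢ (q_1, yy, CZ) ⊢ (q_2, y, CZ) ⊢ (q_2, ε, Z)
All input consumed; state q_2 ∈ F.

Accept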